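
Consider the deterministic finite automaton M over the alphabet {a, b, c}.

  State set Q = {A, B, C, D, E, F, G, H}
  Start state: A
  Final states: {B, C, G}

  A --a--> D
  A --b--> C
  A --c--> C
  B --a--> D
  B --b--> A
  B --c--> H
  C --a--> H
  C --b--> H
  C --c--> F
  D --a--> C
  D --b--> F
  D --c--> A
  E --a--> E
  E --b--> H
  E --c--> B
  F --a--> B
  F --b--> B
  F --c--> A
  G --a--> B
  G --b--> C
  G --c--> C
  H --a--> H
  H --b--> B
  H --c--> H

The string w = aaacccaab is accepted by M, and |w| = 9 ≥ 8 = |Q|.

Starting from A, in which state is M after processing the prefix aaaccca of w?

H

State sequence: A -a-> D -a-> C -a-> H -c-> H -c-> H -c-> H -a-> H

After reading 7 characters, M is in state H.
(This kind of state-tracing is the core of the pumping-lemma construction: with 8 states, pigeonhole forces a repeat within the first 8 steps.)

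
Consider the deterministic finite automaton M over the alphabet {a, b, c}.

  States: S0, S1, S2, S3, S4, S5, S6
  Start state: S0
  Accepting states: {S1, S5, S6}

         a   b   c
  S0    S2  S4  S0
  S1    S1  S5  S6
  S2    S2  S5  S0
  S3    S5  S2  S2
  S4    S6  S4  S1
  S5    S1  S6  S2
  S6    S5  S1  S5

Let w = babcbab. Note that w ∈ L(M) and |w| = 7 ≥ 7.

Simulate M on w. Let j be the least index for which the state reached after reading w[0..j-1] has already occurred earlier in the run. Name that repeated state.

State sequence: S0 -b-> S4 -a-> S6 -b-> S1 -c-> S6 -b-> S1 -a-> S1 -b-> S5
First repeat at step 4: S6 was already visited.

The earliest repeat is at step j = 4: M is in S6, which it already visited at step i = 2.

S6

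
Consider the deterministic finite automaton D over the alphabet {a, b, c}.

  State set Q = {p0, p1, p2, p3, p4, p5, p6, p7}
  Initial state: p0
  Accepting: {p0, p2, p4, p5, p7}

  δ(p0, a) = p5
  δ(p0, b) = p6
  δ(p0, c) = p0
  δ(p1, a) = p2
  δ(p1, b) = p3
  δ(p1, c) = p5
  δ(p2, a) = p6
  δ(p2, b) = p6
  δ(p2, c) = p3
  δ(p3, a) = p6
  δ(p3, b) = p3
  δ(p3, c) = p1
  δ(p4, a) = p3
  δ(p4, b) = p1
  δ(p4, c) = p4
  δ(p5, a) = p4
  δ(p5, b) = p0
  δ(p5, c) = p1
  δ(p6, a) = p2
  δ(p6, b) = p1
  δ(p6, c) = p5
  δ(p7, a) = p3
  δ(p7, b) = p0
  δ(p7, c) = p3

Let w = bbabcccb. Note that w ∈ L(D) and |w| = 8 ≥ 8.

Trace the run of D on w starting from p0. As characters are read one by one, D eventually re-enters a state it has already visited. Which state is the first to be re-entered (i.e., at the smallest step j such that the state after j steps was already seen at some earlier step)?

Run of D on w = b b a b c c c b:
  step 0: p0  (start)
  step 1: p6  (read b: p0→p6)
  step 2: p1  (read b: p6→p1)
  step 3: p2  (read a: p1→p2)
  step 4: p6  (read b: p2→p6)   ← first repeat (p6 seen earlier)
  step 5: p5  (read c: p6→p5)
  step 6: p1  (read c: p5→p1)
  step 7: p5  (read c: p1→p5)
  step 8: p0  (read b: p5→p0)

The earliest repeat is at step j = 4: D is in p6, which it already visited at step i = 1.
Pumping length from the standard proof: p = 8 (the number of states). The repeated state found above gives |xy| = j ≤ 8 and |y| = j − i ≥ 1.

p6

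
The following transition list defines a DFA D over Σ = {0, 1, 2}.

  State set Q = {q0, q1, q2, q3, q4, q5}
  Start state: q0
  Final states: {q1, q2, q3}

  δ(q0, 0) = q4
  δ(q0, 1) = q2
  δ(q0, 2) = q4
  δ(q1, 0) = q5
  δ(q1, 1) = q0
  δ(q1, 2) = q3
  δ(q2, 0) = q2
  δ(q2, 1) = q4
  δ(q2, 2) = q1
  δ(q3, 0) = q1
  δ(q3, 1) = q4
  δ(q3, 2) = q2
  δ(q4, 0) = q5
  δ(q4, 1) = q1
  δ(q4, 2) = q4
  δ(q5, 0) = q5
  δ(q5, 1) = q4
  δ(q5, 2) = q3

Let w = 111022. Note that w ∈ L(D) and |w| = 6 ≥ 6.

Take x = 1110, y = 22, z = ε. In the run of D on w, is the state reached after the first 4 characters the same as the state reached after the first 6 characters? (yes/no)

State sequence: q0 -1-> q2 -1-> q4 -1-> q1 -0-> q5 -2-> q3 -2-> q2

After x (step 4): q5. After xy (step 6): q2.
They differ (q5 ≠ q2), so y is not a cycle from the state after x; this split is not the one the pumping-lemma construction produces, and pumping y need not keep the string in L(D).

no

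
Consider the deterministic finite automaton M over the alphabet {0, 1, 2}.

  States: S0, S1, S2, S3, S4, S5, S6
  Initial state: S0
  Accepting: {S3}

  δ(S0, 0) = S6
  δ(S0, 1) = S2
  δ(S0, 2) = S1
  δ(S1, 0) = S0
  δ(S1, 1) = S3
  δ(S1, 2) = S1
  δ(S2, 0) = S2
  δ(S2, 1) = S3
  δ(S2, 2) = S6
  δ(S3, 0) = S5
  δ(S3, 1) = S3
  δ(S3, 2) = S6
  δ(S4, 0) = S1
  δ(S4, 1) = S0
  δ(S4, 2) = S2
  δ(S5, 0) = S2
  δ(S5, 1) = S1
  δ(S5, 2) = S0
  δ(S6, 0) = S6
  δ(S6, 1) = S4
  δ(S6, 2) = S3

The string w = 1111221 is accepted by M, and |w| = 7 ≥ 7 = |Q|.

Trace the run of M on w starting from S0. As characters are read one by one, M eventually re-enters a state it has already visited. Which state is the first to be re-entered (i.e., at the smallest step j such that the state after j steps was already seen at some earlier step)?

State sequence: S0 -1-> S2 -1-> S3 -1-> S3 -1-> S3 -2-> S6 -2-> S3 -1-> S3
First repeat at step 3: S3 was already visited.

The earliest repeat is at step j = 3: M is in S3, which it already visited at step i = 2.

S3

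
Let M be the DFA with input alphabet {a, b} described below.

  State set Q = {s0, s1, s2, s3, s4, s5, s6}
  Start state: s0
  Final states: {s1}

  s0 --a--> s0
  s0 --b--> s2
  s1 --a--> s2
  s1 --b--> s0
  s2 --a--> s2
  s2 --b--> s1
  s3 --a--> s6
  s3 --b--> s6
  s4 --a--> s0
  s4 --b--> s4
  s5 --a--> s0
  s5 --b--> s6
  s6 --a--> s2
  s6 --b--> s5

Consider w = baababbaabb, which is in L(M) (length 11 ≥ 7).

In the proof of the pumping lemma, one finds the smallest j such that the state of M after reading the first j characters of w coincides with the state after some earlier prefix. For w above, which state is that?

State sequence: s0 -b-> s2 -a-> s2 -a-> s2 -b-> s1 -a-> s2 -b-> s1 -b-> s0 -a-> s0 -a-> s0 -b-> s2 -b-> s1
First repeat at step 2: s2 was already visited.

The earliest repeat is at step j = 2: M is in s2, which it already visited at step i = 1.

s2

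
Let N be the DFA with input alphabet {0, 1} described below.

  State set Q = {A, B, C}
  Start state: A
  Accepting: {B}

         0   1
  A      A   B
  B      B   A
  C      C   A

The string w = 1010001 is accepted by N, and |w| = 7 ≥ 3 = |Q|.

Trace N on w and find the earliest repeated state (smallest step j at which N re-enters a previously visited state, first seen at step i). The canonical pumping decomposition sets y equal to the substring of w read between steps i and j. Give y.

State sequence: A -1-> B -0-> B -1-> A -0-> A -0-> A -0-> A -1-> B
First repeat at step 2: B was already visited.

So i = 1, j = 2, giving x = w[0:1] = 1, y = w[1:2] = 0, z = w[2:7] = 10001.
Check: |xy| = 2 ≤ 3 and |y| = 1 ≥ 1. Reading y takes N from B back to B, so every xyⁱz is accepted.
Since N has 3 states, any run of length ≥ 3 visits 3+1 states, so by pigeonhole some state repeats within the first 3 steps — that repeat gives the pumpable loop.

0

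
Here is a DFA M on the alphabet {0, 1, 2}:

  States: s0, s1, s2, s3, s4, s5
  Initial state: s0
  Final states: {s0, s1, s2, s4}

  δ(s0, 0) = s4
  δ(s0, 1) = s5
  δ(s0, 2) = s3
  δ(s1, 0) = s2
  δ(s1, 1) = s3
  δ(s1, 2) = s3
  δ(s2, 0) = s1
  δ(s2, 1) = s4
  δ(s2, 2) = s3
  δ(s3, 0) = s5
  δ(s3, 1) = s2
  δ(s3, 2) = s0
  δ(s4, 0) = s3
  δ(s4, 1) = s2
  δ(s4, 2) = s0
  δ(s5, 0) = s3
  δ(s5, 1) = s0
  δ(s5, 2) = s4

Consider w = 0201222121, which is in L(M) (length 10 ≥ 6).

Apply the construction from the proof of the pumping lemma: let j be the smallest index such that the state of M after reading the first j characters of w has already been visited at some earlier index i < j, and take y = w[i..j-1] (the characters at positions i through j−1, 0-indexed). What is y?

02

State sequence: s0 -0-> s4 -2-> s0 -0-> s4 -1-> s2 -2-> s3 -2-> s0 -2-> s3 -1-> s2 -2-> s3 -1-> s2
First repeat at step 2: s0 was already visited.

So i = 0, j = 2, giving x = w[0:0] = ε, y = w[0:2] = 02, z = w[2:10] = 01222121.
Check: |xy| = 2 ≤ 6 and |y| = 2 ≥ 1. Reading y takes M from s0 back to s0, so every xyⁱz is accepted.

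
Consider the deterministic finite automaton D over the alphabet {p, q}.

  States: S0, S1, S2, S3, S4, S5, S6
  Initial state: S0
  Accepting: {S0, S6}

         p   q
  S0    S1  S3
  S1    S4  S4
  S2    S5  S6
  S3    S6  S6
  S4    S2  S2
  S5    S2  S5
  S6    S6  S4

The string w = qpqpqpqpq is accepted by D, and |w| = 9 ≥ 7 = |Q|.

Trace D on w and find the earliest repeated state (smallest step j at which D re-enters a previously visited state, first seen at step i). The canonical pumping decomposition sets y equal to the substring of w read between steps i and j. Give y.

qpq

State sequence: S0 -q-> S3 -p-> S6 -q-> S4 -p-> S2 -q-> S6 -p-> S6 -q-> S4 -p-> S2 -q-> S6
First repeat at step 5: S6 was already visited.

So i = 2, j = 5, giving x = w[0:2] = qp, y = w[2:5] = qpq, z = w[5:9] = pqpq.
Check: |xy| = 5 ≤ 7 and |y| = 3 ≥ 1. Reading y takes D from S6 back to S6, so every xyⁱz is accepted.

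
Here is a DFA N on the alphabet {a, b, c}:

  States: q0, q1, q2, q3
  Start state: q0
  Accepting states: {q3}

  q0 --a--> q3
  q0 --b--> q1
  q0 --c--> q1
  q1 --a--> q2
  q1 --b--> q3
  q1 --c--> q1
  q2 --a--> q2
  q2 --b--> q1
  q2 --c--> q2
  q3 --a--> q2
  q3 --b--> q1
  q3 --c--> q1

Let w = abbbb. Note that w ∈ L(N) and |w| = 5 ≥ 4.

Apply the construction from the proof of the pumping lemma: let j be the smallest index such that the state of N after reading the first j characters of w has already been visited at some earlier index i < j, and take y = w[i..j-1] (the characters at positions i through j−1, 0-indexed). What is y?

Run of N on w = a b b b b:
  step 0: q0  (start)
  step 1: q3  (read a: q0→q3)
  step 2: q1  (read b: q3→q1)
  step 3: q3  (read b: q1→q3)   ← first repeat (q3 seen earlier)
  step 4: q1  (read b: q3→q1)
  step 5: q3  (read b: q1→q3)

So i = 1, j = 3, giving x = w[0:1] = a, y = w[1:3] = bb, z = w[3:5] = bb.
Check: |xy| = 3 ≤ 4 and |y| = 2 ≥ 1. Reading y takes N from q3 back to q3, so every xyⁱz is accepted.
With |Q| = 4, pigeonhole forces a state repeat no later than step 4; the substring read between the first and second visits to that state can be pumped.

bb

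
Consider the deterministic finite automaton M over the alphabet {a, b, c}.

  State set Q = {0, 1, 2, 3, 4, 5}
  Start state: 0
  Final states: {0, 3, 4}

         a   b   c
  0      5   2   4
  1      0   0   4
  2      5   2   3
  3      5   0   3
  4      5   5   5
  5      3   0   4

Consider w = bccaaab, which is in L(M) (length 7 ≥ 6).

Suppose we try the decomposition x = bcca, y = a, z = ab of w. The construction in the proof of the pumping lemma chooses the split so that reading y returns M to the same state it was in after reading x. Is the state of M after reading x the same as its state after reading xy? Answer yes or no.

Run of M on the first 5 characters of w = b c c a a:
  step 0: 0  (start)
  step 1: 2  (read b: 0→2)
  step 2: 3  (read c: 2→3)
  step 3: 3  (read c: 3→3)
  step 4: 5  (read a: 3→5)
  step 5: 3  (read a: 5→3)

After x (step 4): 5. After xy (step 5): 3.
They differ (5 ≠ 3), so y is not a cycle from the state after x; this split is not the one the pumping-lemma construction produces, and pumping y need not keep the string in L(M).

no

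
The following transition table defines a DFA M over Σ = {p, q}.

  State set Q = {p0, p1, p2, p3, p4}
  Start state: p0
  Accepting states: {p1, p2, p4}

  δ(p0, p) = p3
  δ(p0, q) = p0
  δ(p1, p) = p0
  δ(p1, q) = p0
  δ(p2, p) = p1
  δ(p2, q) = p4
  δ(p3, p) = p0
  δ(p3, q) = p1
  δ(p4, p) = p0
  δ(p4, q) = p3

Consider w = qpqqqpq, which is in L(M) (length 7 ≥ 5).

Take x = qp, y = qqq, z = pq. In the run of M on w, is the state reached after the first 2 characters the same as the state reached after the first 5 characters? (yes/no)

no

State sequence: p0 -q-> p0 -p-> p3 -q-> p1 -q-> p0 -q-> p0

After x (step 2): p3. After xy (step 5): p0.
They differ (p3 ≠ p0), so y is not a cycle from the state after x; this split is not the one the pumping-lemma construction produces, and pumping y need not keep the string in L(M).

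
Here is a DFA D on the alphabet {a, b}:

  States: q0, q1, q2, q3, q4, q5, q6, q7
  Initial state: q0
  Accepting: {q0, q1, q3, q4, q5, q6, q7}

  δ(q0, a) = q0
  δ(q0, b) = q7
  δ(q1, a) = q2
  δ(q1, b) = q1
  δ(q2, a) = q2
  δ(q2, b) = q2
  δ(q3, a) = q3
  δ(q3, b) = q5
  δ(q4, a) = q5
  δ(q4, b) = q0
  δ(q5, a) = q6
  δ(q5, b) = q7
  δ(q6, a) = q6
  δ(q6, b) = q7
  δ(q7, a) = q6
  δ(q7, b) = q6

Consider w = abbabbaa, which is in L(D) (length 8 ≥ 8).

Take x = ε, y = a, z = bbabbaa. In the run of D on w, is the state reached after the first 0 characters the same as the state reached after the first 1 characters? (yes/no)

State sequence: q0 -a-> q0

After x (step 0): q0. After xy (step 1): q0.
They match, so y = a drives D around a cycle from q0 back to itself; pumping y any number of times keeps D in q0 before reading z, and xyⁱz ∈ L(D) for every i ≥ 0.

yes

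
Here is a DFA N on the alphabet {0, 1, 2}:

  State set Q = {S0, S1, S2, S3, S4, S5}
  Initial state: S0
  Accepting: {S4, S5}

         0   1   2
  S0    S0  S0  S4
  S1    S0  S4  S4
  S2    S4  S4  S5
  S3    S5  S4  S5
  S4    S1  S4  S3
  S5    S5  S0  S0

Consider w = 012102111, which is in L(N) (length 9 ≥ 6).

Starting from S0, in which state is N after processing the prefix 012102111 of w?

S4

State sequence: S0 -0-> S0 -1-> S0 -2-> S4 -1-> S4 -0-> S1 -2-> S4 -1-> S4 -1-> S4 -1-> S4

After reading 9 characters, N is in state S4.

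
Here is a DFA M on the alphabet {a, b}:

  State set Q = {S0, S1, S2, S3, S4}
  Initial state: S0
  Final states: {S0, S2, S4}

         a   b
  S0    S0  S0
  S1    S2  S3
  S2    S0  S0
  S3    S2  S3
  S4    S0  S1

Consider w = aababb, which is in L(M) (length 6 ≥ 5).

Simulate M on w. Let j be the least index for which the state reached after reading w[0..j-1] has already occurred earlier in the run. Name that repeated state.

S0

Run of M on w = a a b a b b:
  step 0: S0  (start)
  step 1: S0  (read a: S0→S0)   ← first repeat (S0 seen earlier)
  step 2: S0  (read a: S0→S0)
  step 3: S0  (read b: S0→S0)
  step 4: S0  (read a: S0→S0)
  step 5: S0  (read b: S0→S0)
  step 6: S0  (read b: S0→S0)

The earliest repeat is at step j = 1: M is in S0, which it already visited at step i = 0.
The DFA has 5 states, so the proof of the pumping lemma guarantees a repeated state among the first 5+1 visited; the segment between the two visits is the pumpable y.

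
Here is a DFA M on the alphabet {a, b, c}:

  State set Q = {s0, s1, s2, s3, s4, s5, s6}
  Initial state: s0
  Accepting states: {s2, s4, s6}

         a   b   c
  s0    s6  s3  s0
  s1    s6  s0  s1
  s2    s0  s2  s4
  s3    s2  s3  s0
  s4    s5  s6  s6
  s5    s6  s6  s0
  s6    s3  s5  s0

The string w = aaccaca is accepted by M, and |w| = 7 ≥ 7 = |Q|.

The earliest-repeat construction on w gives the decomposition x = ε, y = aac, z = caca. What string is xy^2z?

aacaaccaca

xy^2z = ε·aac·aac·caca = aacaaccaca.
Reading y = aac takes M from s0 back to s0, so after x·y·y the machine is still in s0, and z then leads to the accepting state s6. Hence aacaaccaca ∈ L(M).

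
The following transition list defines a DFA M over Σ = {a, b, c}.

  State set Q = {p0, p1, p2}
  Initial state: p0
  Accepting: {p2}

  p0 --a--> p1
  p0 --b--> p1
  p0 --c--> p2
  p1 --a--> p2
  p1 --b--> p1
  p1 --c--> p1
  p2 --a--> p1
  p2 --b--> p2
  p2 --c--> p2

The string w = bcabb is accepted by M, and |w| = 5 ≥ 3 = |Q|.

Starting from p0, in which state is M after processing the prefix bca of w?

p2

Run of M on the first 3 characters of w = b c a:
  step 0: p0  (start)
  step 1: p1  (read b: p0→p1)
  step 2: p1  (read c: p1→p1)
  step 3: p2  (read a: p1→p2)

After reading 3 characters, M is in state p2.
(This kind of state-tracing is the core of the pumping-lemma construction: with 3 states, pigeonhole forces a repeat within the first 3 steps.)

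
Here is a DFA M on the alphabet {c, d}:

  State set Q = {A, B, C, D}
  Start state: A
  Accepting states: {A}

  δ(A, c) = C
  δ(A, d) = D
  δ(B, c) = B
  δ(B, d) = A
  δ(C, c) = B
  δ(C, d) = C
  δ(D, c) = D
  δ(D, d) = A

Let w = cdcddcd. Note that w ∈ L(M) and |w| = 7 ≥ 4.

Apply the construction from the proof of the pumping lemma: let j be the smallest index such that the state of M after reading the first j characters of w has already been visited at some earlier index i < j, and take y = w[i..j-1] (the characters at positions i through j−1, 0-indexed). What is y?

d

Run of M on w = c d c d d c d:
  step 0: A  (start)
  step 1: C  (read c: A→C)
  step 2: C  (read d: C→C)   ← first repeat (C seen earlier)
  step 3: B  (read c: C→B)
  step 4: A  (read d: B→A)
  step 5: D  (read d: A→D)
  step 6: D  (read c: D→D)
  step 7: A  (read d: D→A)

So i = 1, j = 2, giving x = w[0:1] = c, y = w[1:2] = d, z = w[2:7] = cddcd.
Check: |xy| = 2 ≤ 4 and |y| = 1 ≥ 1. Reading y takes M from C back to C, so every xyⁱz is accepted.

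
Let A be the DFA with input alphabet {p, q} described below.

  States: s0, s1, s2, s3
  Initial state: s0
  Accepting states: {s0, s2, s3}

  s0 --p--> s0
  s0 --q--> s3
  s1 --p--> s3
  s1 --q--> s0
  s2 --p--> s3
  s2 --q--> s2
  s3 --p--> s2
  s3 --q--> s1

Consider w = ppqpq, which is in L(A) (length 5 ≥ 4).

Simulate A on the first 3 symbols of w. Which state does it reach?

s3

Run of A on the first 3 characters of w = p p q:
  step 0: s0  (start)
  step 1: s0  (read p: s0→s0)
  step 2: s0  (read p: s0→s0)
  step 3: s3  (read q: s0→s3)

After reading 3 characters, A is in state s3.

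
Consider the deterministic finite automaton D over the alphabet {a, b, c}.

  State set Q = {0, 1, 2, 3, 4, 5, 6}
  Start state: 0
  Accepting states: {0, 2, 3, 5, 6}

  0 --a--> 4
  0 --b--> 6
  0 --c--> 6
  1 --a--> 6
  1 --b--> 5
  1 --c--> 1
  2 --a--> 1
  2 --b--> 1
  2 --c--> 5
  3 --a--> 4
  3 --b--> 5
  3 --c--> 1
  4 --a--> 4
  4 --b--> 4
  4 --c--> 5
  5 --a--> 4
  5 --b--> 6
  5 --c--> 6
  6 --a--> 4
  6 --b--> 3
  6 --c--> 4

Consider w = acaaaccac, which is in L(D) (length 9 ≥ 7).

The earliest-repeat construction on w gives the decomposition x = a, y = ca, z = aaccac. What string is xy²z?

xy^2z = a·ca·ca·aaccac = acacaaaccac.
Reading y = ca takes D from 4 back to 4, so after x·y·y the machine is still in 4, and z then leads to the accepting state 5. Hence acacaaaccac ∈ L(D).

acacaaaccac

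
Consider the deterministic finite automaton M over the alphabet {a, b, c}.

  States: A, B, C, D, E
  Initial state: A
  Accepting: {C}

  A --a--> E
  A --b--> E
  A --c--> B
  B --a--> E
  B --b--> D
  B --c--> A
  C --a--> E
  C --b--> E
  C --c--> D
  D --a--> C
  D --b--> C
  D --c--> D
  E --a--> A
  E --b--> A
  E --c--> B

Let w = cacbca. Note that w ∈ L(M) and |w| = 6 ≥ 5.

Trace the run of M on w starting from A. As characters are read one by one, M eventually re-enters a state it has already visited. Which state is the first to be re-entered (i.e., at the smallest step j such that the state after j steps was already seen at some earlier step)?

B

State sequence: A -c-> B -a-> E -c-> B -b-> D -c-> D -a-> C
First repeat at step 3: B was already visited.

The earliest repeat is at step j = 3: M is in B, which it already visited at step i = 1.
The DFA has 5 states, so the proof of the pumping lemma guarantees a repeated state among the first 5+1 visited; the segment between the two visits is the pumpable y.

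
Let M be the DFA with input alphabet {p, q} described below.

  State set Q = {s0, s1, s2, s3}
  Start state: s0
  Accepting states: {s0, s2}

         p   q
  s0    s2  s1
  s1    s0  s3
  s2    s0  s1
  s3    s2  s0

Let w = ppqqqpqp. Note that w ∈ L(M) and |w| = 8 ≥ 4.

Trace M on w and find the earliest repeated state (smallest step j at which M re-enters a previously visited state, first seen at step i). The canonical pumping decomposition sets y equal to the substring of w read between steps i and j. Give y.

Run of M on w = p p q q q p q p:
  step 0: s0  (start)
  step 1: s2  (read p: s0→s2)
  step 2: s0  (read p: s2→s0)   ← first repeat (s0 seen earlier)
  step 3: s1  (read q: s0→s1)
  step 4: s3  (read q: s1→s3)
  step 5: s0  (read q: s3→s0)
  step 6: s2  (read p: s0→s2)
  step 7: s1  (read q: s2→s1)
  step 8: s0  (read p: s1→s0)

So i = 0, j = 2, giving x = w[0:0] = ε, y = w[0:2] = pp, z = w[2:8] = qqqpqp.
Check: |xy| = 2 ≤ 4 and |y| = 2 ≥ 1. Reading y takes M from s0 back to s0, so every xyⁱz is accepted.
Since M has 4 states, any run of length ≥ 4 visits 4+1 states, so by pigeonhole some state repeats within the first 4 steps — that repeat gives the pumpable loop.

pp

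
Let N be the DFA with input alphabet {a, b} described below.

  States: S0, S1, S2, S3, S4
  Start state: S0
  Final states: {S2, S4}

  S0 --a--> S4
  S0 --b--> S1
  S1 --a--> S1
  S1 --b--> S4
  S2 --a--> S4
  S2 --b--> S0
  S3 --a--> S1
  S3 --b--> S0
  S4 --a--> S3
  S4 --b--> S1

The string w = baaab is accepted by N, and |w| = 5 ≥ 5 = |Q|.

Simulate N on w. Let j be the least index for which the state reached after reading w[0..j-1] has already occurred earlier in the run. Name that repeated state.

S1

Run of N on w = b a a a b:
  step 0: S0  (start)
  step 1: S1  (read b: S0→S1)
  step 2: S1  (read a: S1→S1)   ← first repeat (S1 seen earlier)
  step 3: S1  (read a: S1→S1)
  step 4: S1  (read a: S1→S1)
  step 5: S4  (read b: S1→S4)

The earliest repeat is at step j = 2: N is in S1, which it already visited at step i = 1.
Since N has 5 states, any run of length ≥ 5 visits 5+1 states, so by pigeonhole some state repeats within the first 5 steps — that repeat gives the pumpable loop.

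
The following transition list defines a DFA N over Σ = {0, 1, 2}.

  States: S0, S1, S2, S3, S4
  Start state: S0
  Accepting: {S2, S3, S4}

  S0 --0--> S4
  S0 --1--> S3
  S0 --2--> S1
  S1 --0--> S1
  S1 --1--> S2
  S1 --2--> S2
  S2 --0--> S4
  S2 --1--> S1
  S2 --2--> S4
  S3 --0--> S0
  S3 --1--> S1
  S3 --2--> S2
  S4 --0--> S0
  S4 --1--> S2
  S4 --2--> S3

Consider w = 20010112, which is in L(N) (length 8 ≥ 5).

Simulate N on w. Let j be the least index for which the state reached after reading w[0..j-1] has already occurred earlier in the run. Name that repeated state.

State sequence: S0 -2-> S1 -0-> S1 -0-> S1 -1-> S2 -0-> S4 -1-> S2 -1-> S1 -2-> S2
First repeat at step 2: S1 was already visited.

The earliest repeat is at step j = 2: N is in S1, which it already visited at step i = 1.
With |Q| = 5, pigeonhole forces a state repeat no later than step 5; the substring read between the first and second visits to that state can be pumped.

S1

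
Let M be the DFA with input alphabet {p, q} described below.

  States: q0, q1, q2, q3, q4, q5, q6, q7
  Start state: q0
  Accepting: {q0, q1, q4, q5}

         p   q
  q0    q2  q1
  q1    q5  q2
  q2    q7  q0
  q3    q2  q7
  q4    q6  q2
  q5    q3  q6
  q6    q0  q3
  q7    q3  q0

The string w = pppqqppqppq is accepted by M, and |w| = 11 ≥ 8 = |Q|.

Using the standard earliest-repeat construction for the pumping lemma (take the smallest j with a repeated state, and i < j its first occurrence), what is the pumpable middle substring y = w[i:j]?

Run of M on w = p p p q q p p q p p q:
  step 0: q0  (start)
  step 1: q2  (read p: q0→q2)
  step 2: q7  (read p: q2→q7)
  step 3: q3  (read p: q7→q3)
  step 4: q7  (read q: q3→q7)   ← first repeat (q7 seen earlier)
  step 5: q0  (read q: q7→q0)
  step 6: q2  (read p: q0→q2)
  step 7: q7  (read p: q2→q7)
  step 8: q0  (read q: q7→q0)
  step 9: q2  (read p: q0→q2)
  step 10: q7  (read p: q2→q7)
  step 11: q0  (read q: q7→q0)

So i = 2, j = 4, giving x = w[0:2] = pp, y = w[2:4] = pq, z = w[4:11] = qppqppq.
Check: |xy| = 4 ≤ 8 and |y| = 2 ≥ 1. Reading y takes M from q7 back to q7, so every xyⁱz is accepted.

pq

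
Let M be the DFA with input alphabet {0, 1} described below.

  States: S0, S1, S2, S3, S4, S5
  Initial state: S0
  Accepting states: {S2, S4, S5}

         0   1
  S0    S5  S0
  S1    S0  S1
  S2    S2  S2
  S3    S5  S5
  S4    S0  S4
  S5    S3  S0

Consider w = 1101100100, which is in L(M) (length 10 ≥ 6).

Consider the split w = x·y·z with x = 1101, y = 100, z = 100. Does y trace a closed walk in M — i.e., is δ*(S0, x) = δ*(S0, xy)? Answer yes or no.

no

State sequence: S0 -1-> S0 -1-> S0 -0-> S5 -1-> S0 -1-> S0 -0-> S5 -0-> S3

After x (step 4): S0. After xy (step 7): S3.
They differ (S0 ≠ S3), so y is not a cycle from the state after x; this split is not the one the pumping-lemma construction produces, and pumping y need not keep the string in L(M).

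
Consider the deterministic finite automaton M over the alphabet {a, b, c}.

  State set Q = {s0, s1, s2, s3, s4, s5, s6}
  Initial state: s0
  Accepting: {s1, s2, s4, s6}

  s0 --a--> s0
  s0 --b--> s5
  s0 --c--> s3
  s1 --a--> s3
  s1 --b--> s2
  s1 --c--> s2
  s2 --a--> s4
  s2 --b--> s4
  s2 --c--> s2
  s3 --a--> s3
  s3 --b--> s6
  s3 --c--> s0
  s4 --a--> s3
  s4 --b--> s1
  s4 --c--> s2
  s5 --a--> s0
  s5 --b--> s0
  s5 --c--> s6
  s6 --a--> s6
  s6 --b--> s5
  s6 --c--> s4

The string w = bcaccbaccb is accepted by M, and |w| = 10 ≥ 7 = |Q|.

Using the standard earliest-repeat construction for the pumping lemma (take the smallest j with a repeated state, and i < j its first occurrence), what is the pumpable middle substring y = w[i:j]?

a

Run of M on w = b c a c c b a c c b:
  step 0: s0  (start)
  step 1: s5  (read b: s0→s5)
  step 2: s6  (read c: s5→s6)
  step 3: s6  (read a: s6→s6)   ← first repeat (s6 seen earlier)
  step 4: s4  (read c: s6→s4)
  step 5: s2  (read c: s4→s2)
  step 6: s4  (read b: s2→s4)
  step 7: s3  (read a: s4→s3)
  step 8: s0  (read c: s3→s0)
  step 9: s3  (read c: s0→s3)
  step 10: s6  (read b: s3→s6)

So i = 2, j = 3, giving x = w[0:2] = bc, y = w[2:3] = a, z = w[3:10] = ccbaccb.
Check: |xy| = 3 ≤ 7 and |y| = 1 ≥ 1. Reading y takes M from s6 back to s6, so every xyⁱz is accepted.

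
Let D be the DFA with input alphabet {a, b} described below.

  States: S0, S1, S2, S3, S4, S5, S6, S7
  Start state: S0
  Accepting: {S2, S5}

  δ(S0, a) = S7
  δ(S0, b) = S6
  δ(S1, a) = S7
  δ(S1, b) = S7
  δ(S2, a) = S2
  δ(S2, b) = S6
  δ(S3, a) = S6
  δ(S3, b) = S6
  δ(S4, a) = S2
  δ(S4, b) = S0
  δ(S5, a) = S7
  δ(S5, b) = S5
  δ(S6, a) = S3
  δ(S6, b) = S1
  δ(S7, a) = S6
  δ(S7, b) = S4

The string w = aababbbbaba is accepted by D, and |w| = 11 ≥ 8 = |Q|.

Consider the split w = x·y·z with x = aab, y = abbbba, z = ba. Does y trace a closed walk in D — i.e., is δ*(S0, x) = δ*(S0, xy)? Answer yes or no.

Run of D on the first 9 characters of w = a a b a b b b b a:
  step 0: S0  (start)
  step 1: S7  (read a: S0→S7)
  step 2: S6  (read a: S7→S6)
  step 3: S1  (read b: S6→S1)
  step 4: S7  (read a: S1→S7)
  step 5: S4  (read b: S7→S4)
  step 6: S0  (read b: S4→S0)
  step 7: S6  (read b: S0→S6)
  step 8: S1  (read b: S6→S1)
  step 9: S7  (read a: S1→S7)

After x (step 3): S1. After xy (step 9): S7.
They differ (S1 ≠ S7), so y is not a cycle from the state after x; this split is not the one the pumping-lemma construction produces, and pumping y need not keep the string in L(D).

no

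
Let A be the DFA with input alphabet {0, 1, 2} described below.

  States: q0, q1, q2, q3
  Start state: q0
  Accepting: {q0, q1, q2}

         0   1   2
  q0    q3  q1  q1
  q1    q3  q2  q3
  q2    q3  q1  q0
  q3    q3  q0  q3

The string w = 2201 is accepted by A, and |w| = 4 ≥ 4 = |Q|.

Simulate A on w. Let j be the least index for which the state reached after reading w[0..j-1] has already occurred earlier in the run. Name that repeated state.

q3

Run of A on w = 2 2 0 1:
  step 0: q0  (start)
  step 1: q1  (read 2: q0→q1)
  step 2: q3  (read 2: q1→q3)
  step 3: q3  (read 0: q3→q3)   ← first repeat (q3 seen earlier)
  step 4: q0  (read 1: q3→q0)

The earliest repeat is at step j = 3: A is in q3, which it already visited at step i = 2.
Pumping length from the standard proof: p = 4 (the number of states). The repeated state found above gives |xy| = j ≤ 4 and |y| = j − i ≥ 1.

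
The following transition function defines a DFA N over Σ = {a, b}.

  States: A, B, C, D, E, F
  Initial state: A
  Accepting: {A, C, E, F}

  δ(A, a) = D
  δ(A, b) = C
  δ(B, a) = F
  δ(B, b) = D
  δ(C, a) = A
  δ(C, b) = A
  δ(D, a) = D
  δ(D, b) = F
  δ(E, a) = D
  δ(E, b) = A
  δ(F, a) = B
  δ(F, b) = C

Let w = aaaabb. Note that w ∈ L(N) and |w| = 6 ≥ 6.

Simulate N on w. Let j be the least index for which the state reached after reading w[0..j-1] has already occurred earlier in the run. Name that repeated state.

State sequence: A -a-> D -a-> D -a-> D -a-> D -b-> F -b-> C
First repeat at step 2: D was already visited.

The earliest repeat is at step j = 2: N is in D, which it already visited at step i = 1.

D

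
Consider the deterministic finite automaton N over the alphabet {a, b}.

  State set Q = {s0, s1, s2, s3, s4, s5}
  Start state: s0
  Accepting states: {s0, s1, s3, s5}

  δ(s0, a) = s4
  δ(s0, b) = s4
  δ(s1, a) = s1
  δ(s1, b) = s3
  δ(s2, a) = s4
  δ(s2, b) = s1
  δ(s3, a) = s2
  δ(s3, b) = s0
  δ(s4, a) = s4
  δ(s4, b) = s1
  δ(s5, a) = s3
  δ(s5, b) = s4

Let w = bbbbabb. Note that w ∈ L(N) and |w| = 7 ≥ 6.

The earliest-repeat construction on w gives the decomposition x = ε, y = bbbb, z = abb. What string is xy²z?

xy^2z = ε·bbbb·bbbb·abb = bbbbbbbbabb.
Reading y = bbbb takes N from s0 back to s0, so after x·y·y the machine is still in s0, and z then leads to the accepting state s3. Hence bbbbbbbbabb ∈ L(N).

bbbbbbbbabb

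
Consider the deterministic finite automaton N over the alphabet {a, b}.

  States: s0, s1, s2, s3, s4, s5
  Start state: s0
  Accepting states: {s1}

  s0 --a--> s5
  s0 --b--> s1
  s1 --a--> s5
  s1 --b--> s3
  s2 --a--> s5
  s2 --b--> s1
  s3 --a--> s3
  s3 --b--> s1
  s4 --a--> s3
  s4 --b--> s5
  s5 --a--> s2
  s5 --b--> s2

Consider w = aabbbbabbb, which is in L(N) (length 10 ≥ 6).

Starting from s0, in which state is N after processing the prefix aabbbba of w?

State sequence: s0 -a-> s5 -a-> s2 -b-> s1 -b-> s3 -b-> s1 -b-> s3 -a-> s3

After reading 7 characters, N is in state s3.

s3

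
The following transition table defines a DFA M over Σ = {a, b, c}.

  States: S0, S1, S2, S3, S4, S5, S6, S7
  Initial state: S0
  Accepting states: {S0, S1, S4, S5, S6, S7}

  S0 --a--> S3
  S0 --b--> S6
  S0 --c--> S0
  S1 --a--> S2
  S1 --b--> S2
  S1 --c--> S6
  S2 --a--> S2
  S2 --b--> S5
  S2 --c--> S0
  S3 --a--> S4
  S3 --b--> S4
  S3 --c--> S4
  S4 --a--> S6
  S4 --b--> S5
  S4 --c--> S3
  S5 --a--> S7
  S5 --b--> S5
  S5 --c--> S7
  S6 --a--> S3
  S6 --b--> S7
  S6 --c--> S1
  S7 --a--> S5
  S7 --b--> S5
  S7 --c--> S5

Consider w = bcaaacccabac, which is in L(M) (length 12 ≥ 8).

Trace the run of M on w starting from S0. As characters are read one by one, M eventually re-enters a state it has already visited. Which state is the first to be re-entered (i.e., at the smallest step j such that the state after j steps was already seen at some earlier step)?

S2

State sequence: S0 -b-> S6 -c-> S1 -a-> S2 -a-> S2 -a-> S2 -c-> S0 -c-> S0 -c-> S0 -a-> S3 -b-> S4 -a-> S6 -c-> S1
First repeat at step 4: S2 was already visited.

The earliest repeat is at step j = 4: M is in S2, which it already visited at step i = 3.
Since M has 8 states, any run of length ≥ 8 visits 8+1 states, so by pigeonhole some state repeats within the first 8 steps — that repeat gives the pumpable loop.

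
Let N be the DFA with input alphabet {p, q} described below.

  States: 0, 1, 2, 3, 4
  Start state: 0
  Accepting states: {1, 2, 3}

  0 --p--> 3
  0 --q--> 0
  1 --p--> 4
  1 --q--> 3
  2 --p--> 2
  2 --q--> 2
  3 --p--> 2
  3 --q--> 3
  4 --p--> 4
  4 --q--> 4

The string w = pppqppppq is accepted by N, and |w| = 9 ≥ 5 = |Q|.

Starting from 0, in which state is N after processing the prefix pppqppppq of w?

Run of N on the first 9 characters of w = p p p q p p p p q:
  step 0: 0  (start)
  step 1: 3  (read p: 0→3)
  step 2: 2  (read p: 3→2)
  step 3: 2  (read p: 2→2)
  step 4: 2  (read q: 2→2)
  step 5: 2  (read p: 2→2)
  step 6: 2  (read p: 2→2)
  step 7: 2  (read p: 2→2)
  step 8: 2  (read p: 2→2)
  step 9: 2  (read q: 2→2)

After reading 9 characters, N is in state 2.

2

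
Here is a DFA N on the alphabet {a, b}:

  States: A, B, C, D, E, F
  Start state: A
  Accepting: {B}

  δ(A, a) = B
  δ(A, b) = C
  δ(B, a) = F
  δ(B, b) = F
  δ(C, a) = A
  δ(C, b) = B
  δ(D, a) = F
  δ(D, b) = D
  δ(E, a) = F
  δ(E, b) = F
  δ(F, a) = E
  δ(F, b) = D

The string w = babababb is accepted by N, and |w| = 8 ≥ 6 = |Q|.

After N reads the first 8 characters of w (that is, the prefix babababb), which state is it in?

B

Run of N on the first 8 characters of w = b a b a b a b b:
  step 0: A  (start)
  step 1: C  (read b: A→C)
  step 2: A  (read a: C→A)
  step 3: C  (read b: A→C)
  step 4: A  (read a: C→A)
  step 5: C  (read b: A→C)
  step 6: A  (read a: C→A)
  step 7: C  (read b: A→C)
  step 8: B  (read b: C→B)

After reading 8 characters, N is in state B.
(This kind of state-tracing is the core of the pumping-lemma construction: with 6 states, pigeonhole forces a repeat within the first 6 steps.)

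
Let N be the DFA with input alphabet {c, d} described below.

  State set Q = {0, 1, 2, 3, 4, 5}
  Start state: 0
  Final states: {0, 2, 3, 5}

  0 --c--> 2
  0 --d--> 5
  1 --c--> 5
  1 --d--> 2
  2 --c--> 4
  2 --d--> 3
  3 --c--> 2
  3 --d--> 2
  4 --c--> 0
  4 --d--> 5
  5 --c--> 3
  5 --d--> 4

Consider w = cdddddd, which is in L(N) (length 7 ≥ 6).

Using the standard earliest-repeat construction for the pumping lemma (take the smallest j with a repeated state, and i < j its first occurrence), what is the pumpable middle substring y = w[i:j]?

dd

Run of N on w = c d d d d d d:
  step 0: 0  (start)
  step 1: 2  (read c: 0→2)
  step 2: 3  (read d: 2→3)
  step 3: 2  (read d: 3→2)   ← first repeat (2 seen earlier)
  step 4: 3  (read d: 2→3)
  step 5: 2  (read d: 3→2)
  step 6: 3  (read d: 2→3)
  step 7: 2  (read d: 3→2)

So i = 1, j = 3, giving x = w[0:1] = c, y = w[1:3] = dd, z = w[3:7] = dddd.
Check: |xy| = 3 ≤ 6 and |y| = 2 ≥ 1. Reading y takes N from 2 back to 2, so every xyⁱz is accepted.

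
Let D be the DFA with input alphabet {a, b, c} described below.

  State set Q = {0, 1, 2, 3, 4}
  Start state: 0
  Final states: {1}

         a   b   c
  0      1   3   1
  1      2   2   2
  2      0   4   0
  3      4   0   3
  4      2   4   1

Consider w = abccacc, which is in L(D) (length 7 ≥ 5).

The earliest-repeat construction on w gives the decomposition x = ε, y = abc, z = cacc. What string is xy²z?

abcabccacc

xy^2z = ε·abc·abc·cacc = abcabccacc.
Reading y = abc takes D from 0 back to 0, so after x·y·y the machine is still in 0, and z then leads to the accepting state 1. Hence abcabccacc ∈ L(D).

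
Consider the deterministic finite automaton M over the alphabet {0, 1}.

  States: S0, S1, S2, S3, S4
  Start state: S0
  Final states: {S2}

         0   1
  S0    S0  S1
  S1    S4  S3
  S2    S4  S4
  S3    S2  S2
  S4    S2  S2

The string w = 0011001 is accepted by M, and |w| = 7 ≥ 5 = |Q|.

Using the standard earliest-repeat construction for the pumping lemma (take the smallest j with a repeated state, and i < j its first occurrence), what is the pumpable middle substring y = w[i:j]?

Run of M on w = 0 0 1 1 0 0 1:
  step 0: S0  (start)
  step 1: S0  (read 0: S0→S0)   ← first repeat (S0 seen earlier)
  step 2: S0  (read 0: S0→S0)
  step 3: S1  (read 1: S0→S1)
  step 4: S3  (read 1: S1→S3)
  step 5: S2  (read 0: S3→S2)
  step 6: S4  (read 0: S2→S4)
  step 7: S2  (read 1: S4→S2)

So i = 0, j = 1, giving x = w[0:0] = ε, y = w[0:1] = 0, z = w[1:7] = 011001.
Check: |xy| = 1 ≤ 5 and |y| = 1 ≥ 1. Reading y takes M from S0 back to S0, so every xyⁱz is accepted.

0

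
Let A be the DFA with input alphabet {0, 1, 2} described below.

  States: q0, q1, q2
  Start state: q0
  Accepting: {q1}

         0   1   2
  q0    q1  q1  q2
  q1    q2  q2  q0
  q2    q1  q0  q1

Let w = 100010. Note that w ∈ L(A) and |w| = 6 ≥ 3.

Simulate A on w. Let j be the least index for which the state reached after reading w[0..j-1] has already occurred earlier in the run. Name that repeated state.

q1

State sequence: q0 -1-> q1 -0-> q2 -0-> q1 -0-> q2 -1-> q0 -0-> q1
First repeat at step 3: q1 was already visited.

The earliest repeat is at step j = 3: A is in q1, which it already visited at step i = 1.
Since A has 3 states, any run of length ≥ 3 visits 3+1 states, so by pigeonhole some state repeats within the first 3 steps — that repeat gives the pumpable loop.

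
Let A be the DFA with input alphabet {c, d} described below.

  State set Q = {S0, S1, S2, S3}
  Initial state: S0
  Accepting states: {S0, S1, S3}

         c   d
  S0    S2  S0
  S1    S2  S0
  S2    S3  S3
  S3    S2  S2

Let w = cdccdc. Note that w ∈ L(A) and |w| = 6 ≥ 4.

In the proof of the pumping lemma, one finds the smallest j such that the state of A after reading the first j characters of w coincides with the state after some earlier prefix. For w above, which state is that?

S2

Run of A on w = c d c c d c:
  step 0: S0  (start)
  step 1: S2  (read c: S0→S2)
  step 2: S3  (read d: S2→S3)
  step 3: S2  (read c: S3→S2)   ← first repeat (S2 seen earlier)
  step 4: S3  (read c: S2→S3)
  step 5: S2  (read d: S3→S2)
  step 6: S3  (read c: S2→S3)

The earliest repeat is at step j = 3: A is in S2, which it already visited at step i = 1.
Pumping length from the standard proof: p = 4 (the number of states). The repeated state found above gives |xy| = j ≤ 4 and |y| = j − i ≥ 1.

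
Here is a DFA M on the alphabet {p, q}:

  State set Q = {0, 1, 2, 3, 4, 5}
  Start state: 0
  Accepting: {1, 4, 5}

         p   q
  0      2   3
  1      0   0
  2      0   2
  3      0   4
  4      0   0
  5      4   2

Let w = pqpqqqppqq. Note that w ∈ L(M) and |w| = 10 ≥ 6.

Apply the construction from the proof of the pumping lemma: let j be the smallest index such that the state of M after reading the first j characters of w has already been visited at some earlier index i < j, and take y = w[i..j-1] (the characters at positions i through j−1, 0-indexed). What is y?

State sequence: 0 -p-> 2 -q-> 2 -p-> 0 -q-> 3 -q-> 4 -q-> 0 -p-> 2 -p-> 0 -q-> 3 -q-> 4
First repeat at step 2: 2 was already visited.

So i = 1, j = 2, giving x = w[0:1] = p, y = w[1:2] = q, z = w[2:10] = pqqqppqq.
Check: |xy| = 2 ≤ 6 and |y| = 1 ≥ 1. Reading y takes M from 2 back to 2, so every xyⁱz is accepted.

q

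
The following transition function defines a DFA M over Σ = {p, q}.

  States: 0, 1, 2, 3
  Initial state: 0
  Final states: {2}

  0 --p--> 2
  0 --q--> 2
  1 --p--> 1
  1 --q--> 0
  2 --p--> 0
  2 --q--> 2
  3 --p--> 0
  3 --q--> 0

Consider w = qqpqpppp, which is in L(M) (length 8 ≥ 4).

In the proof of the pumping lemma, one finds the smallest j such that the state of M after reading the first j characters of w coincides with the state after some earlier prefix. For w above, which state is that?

Run of M on w = q q p q p p p p:
  step 0: 0  (start)
  step 1: 2  (read q: 0→2)
  step 2: 2  (read q: 2→2)   ← first repeat (2 seen earlier)
  step 3: 0  (read p: 2→0)
  step 4: 2  (read q: 0→2)
  step 5: 0  (read p: 2→0)
  step 6: 2  (read p: 0→2)
  step 7: 0  (read p: 2→0)
  step 8: 2  (read p: 0→2)

The earliest repeat is at step j = 2: M is in 2, which it already visited at step i = 1.
With |Q| = 4, pigeonhole forces a state repeat no later than step 4; the substring read between the first and second visits to that state can be pumped.

2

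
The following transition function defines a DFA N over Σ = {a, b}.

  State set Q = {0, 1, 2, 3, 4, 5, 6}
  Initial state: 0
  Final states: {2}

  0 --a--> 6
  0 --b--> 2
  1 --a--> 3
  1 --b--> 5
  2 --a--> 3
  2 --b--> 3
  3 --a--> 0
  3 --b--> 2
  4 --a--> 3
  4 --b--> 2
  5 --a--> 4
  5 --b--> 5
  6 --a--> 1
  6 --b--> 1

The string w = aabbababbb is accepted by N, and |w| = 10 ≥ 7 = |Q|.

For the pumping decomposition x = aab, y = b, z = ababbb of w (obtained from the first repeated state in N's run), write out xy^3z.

aabbbbababbb

xy^3z = aab·b·b·b·ababbb = aabbbbababbb.
Reading y = b takes N from 5 back to 5, so after x·y·y·y the machine is still in 5, and z then leads to the accepting state 2. Hence aabbbbababbb ∈ L(N).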